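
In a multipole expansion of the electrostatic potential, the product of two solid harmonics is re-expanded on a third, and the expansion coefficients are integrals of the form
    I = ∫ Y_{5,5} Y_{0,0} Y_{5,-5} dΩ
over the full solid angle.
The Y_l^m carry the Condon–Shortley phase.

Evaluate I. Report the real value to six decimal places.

Rules hold: Σm=0, L=10 even, 5≤5≤5.
N = 11·1·11 = 121
Δ = 0!·10!·0!/11! = 1/11
Racah Σ t=0..0: t=0:+1/14400 = 1/14400
⇒ 3j(5 0 5; 0 0 0)² = 1/11, sgn -1
Racah Σ t=0..0: t=0:+1/3628800 = 1/3628800
⇒ 3j(5 0 5; 5 0 -5)² = 1/11, sgn +1
4πI² = N·(3j₀)²·(3jₘ)² = 1/1
I = -1·√(1/4π) = -0.28209479

-0.282095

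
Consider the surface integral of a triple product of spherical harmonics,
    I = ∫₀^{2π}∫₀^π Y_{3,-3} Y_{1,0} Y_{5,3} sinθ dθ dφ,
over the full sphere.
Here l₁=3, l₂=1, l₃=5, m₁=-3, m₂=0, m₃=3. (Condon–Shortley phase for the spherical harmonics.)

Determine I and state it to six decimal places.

triangle: need 2≤l₃≤4, have 5; I=0

0.000000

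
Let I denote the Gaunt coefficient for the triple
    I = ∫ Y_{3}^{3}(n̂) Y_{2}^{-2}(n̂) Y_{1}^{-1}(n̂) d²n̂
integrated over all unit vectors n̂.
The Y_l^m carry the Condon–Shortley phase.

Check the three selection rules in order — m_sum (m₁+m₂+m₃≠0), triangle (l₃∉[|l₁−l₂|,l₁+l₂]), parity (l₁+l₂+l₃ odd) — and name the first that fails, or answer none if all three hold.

m₁+m₂+m₃ = 3 − 2 − 1 = 0  ✓
triangle: |3−2|=1 ≤ l₃=1 ≤ 3+2=5  ✓
parity: l₁+l₂+l₃ = 6 is even  ✓

none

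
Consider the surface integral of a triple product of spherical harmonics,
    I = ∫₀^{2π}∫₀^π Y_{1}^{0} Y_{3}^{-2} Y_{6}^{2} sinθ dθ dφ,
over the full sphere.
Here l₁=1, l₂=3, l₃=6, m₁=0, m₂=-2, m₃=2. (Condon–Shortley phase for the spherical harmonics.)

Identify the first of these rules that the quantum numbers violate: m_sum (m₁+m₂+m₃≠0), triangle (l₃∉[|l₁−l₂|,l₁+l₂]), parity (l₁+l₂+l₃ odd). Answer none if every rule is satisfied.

Σmᵢ = 0  ✓
l₃∈[|l₁−l₂|,l₁+l₂]=[2,4], have l₃=6  ✗
Σlᵢ = 10 ⇒ even

triangle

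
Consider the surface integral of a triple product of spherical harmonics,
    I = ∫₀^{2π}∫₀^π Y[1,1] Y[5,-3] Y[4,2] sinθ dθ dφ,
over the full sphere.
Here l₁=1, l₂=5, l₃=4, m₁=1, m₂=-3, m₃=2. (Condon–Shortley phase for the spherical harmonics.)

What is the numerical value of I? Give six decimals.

-0.259847

Rules hold: Σm=0, L=10 even, 4≤4≤6.
N = 3·11·9 = 297
Δ = 2!·0!·8!/11! = 1/495
Racah Σ t=1..1: t=1:−1/576 = -1/576
⇒ 3j(1 5 4; 0 0 0)² = 5/99, sgn -1
Racah Σ t=0..0: t=0:+1/2880 = 1/2880
⇒ 3j(1 5 4; 1 -3 2)² = 28/495, sgn +1
4πI² = N·(3j₀)²·(3jₘ)² = 28/33
I = -1·√(0.848485/4π) = -0.25984664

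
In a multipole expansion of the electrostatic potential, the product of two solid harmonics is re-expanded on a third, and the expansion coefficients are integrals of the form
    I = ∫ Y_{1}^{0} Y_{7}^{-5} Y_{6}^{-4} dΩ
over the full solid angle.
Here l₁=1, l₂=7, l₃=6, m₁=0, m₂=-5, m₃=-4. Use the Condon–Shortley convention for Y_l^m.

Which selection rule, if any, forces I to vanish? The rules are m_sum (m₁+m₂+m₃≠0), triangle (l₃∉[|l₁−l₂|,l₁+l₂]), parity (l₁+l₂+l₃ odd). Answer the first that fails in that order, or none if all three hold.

azimuthal sum: 0 − 5 − 4 = -9  ✗
6 ≤ 6 ≤ 8 (triangle on l)
L = 1 + 7 + 6 = 14 (even)

m_sum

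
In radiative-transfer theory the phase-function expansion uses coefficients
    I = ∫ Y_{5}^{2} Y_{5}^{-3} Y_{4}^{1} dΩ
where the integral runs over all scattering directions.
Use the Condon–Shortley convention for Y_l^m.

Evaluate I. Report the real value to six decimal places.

Checks pass: Σm=0; 14 even; l₃=4∈[0,10].
(2·5+1)(2·5+1)(2·4+1) = 1089
Δ: 6! 4! 4! / 15! → 1/3153150
sum: t=1:−1/69120 t=2:+1/1728 t=3:−1/576 t=4:+1/1728 t=5:−1/69120 = -7/11520
3j²(5 5 4; 0 0 0) = Δ·Π!·Σ² = 2/143  (sign -1)
sum: t=0:+1/17280 t=1:−1/2880 t=2:+1/6912 = -1/6912
3j²(5 5 4; 2 -3 1) = Δ·Π!·Σ² = 5/429  (sign +1)
combine: 4πI² = 1089·2/143·5/429 = 30/169
take √, sign -1: I = -0.11885360

-0.118854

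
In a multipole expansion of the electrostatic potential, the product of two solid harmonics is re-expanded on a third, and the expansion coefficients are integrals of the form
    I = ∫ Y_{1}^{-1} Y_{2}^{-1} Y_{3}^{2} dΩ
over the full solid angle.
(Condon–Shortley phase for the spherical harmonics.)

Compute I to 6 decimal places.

0.261169

m-sum 0 ✓  L=6 even ✓  1≤3≤3 ✓
Π(2lᵢ+1) = 3×5×7 = 105
triangle coeff Δ(1,2,3) = 1/105
Σ_t [0,0]: t=0:+1/4 = 1/4
(3j)²=3/35 [(1 2 3; 0 0 0)], sign=-1
Σ_t [0,0]: t=0:+1/12 = 1/12
(3j)²=2/21 [(1 2 3; -1 -1 2)], sign=-1
⇒ 4πI² = 6/7
I = (+1)√(6/7/(4π)) = 0.26116903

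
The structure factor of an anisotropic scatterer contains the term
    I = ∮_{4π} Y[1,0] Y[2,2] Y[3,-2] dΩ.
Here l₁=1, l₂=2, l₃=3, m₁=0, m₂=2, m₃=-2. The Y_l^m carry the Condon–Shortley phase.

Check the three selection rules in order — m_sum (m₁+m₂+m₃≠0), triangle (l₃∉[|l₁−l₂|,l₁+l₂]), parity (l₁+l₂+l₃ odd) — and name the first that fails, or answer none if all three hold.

azimuthal sum: 0 + 2 − 2 = 0  ✓
1 ≤ 3 ≤ 3 (triangle on l)  ✓
L = 1 + 2 + 3 = 6 (even)  ✓

none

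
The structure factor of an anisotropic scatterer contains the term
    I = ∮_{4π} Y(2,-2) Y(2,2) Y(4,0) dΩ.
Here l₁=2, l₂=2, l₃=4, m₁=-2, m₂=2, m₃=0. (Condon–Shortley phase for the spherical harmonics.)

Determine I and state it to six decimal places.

0.040299

Checks pass: Σm=0; 8 even; l₃=4∈[0,4].
(2·2+1)(2·2+1)(2·4+1) = 225
Δ: 0! 4! 4! / 9! → 1/630
sum: t=0:+1/16 = 1/16
3j²(2 2 4; 0 0 0) = Δ·Π!·Σ² = 2/35  (sign +1)
sum: t=0:+1/576 = 1/576
3j²(2 2 4; -2 2 0) = Δ·Π!·Σ² = 1/630  (sign +1)
combine: 4πI² = 225·2/35·1/630 = 1/49
take √, sign +1: I = 0.04029926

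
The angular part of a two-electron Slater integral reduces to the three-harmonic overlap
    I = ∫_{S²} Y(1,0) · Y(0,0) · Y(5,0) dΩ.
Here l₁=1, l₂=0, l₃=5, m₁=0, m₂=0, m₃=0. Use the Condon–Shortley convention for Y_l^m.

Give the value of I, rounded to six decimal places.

|1−0|≤5≤1+0 violated ⇒ I = 0

0.000000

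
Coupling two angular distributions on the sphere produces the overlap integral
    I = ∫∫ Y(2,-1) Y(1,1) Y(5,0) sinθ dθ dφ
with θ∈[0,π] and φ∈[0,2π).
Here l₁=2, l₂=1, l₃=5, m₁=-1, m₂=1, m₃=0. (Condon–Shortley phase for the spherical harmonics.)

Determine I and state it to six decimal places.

|2−1|≤5≤2+1 violated ⇒ I = 0

0.000000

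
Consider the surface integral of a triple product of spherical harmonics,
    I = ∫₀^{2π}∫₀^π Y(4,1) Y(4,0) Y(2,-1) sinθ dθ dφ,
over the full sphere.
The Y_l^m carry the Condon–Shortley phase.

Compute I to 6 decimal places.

Rules hold: Σm=0, L=10 even, 0≤2≤8.
N = 9·9·5 = 405
Δ = 6!·2!·2!/11! = 1/13860
Racah Σ t=2..4: t=2:+1/192 t=3:−1/36 t=4:+1/192 = -5/288
⇒ 3j(4 4 2; 0 0 0)² = 20/693, sgn -1
Racah Σ t=2..3: t=2:+1/96 t=3:−1/72 = -1/288
⇒ 3j(4 4 2; 1 0 -1)² = 1/462, sgn +1
4πI² = N·(3j₀)²·(3jₘ)² = 150/5929
I = -1·√(0.0252994/4π) = -0.04486937

-0.044869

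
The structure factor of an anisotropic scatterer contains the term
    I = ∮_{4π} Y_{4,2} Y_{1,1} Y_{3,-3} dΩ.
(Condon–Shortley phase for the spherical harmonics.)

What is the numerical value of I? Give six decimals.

0.061558

m-sum 0 ✓  L=8 even ✓  3≤3≤5 ✓
Π(2lᵢ+1) = 9×3×7 = 189
triangle coeff Δ(4,1,3) = 1/252
Σ_t [1,1]: t=1:−1/36 = -1/36
(3j)²=4/63 [(4 1 3; 0 0 0)], sign=+1
Σ_t [2,2]: t=2:+1/1440 = 1/1440
(3j)²=1/252 [(4 1 3; 2 1 -3)], sign=+1
⇒ 4πI² = 1/21
I = (+1)√(1/21/(4π)) = 0.06155813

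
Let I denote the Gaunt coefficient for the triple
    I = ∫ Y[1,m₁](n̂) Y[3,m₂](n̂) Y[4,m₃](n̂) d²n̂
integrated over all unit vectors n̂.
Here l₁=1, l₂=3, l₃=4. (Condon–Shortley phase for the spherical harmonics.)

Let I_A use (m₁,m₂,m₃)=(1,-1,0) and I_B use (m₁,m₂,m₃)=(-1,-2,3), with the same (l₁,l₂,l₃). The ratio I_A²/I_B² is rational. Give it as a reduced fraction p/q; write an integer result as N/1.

Shared (l₁,l₂,l₃)=(1,3,4): N and (l;000)² cancel in I_A²/I_B².
A: Δ = 0!·2!·6!/9! = 1/252; Racah Σ t=0..0: t=0:+1/96 = 1/96; ⇒ 3j(1 3 4; 1 -1 0)² = 1/42, sgn +1
B: Δ = 0!·2!·6!/9! = 1/252; Racah Σ t=0..0: t=0:+1/240 = 1/240; ⇒ 3j(1 3 4; -1 -2 3)² = 1/12, sgn -1
I_A²/I_B² = (1/42)/(1/12) = 2/7

2/7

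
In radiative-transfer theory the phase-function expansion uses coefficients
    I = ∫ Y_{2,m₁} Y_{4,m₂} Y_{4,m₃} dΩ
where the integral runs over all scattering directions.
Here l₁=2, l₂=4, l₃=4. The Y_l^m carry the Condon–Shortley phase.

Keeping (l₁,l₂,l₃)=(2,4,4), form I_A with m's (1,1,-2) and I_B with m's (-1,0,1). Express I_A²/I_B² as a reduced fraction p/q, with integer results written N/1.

Shared (l₁,l₂,l₃)=(2,4,4): N and (l;000)² cancel in I_A²/I_B².
A: Δ = 2!·2!·6!/11! = 1/13860; Racah Σ t=0..1: t=0:+1/240 t=1:−1/96 = -1/160; ⇒ 3j(2 4 4; 1 1 -2)² = 27/1540, sgn -1
B: Δ = 2!·2!·6!/11! = 1/13860; Racah Σ t=1..2: t=1:−1/72 t=2:+1/96 = -1/288; ⇒ 3j(2 4 4; -1 0 1)² = 1/462, sgn +1
I_A²/I_B² = (27/1540)/(1/462) = 81/10

81/10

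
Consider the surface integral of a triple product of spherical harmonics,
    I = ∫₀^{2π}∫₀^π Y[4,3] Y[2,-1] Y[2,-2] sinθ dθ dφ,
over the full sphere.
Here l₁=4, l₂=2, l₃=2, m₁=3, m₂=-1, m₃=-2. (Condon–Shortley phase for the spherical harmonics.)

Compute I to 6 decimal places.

-0.238414

Rules hold: Σm=0, L=8 even, 2≤2≤6.
N = 9·5·5 = 225
Δ = 4!·4!·0!/9! = 1/630
Racah Σ t=2..2: t=2:+1/16 = 1/16
⇒ 3j(4 2 2; 0 0 0)² = 2/35, sgn +1
Racah Σ t=1..1: t=1:−1/144 = -1/144
⇒ 3j(4 2 2; 3 -1 -2)² = 1/18, sgn -1
4πI² = N·(3j₀)²·(3jₘ)² = 5/7
I = -1·√(0.714286/4π) = -0.23841361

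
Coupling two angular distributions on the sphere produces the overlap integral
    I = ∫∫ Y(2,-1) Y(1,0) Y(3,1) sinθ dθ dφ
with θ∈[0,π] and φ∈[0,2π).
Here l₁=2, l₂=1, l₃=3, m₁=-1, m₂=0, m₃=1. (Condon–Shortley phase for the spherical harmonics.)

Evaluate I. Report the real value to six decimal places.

-0.233597

Rules hold: Σm=0, L=6 even, 1≤3≤3.
N = 5·3·7 = 105
Δ = 0!·4!·2!/7! = 1/105
Racah Σ t=0..0: t=0:+1/4 = 1/4
⇒ 3j(2 1 3; 0 0 0)² = 3/35, sgn -1
Racah Σ t=0..0: t=0:+1/6 = 1/6
⇒ 3j(2 1 3; -1 0 1)² = 8/105, sgn +1
4πI² = N·(3j₀)²·(3jₘ)² = 24/35
I = -1·√(0.685714/4π) = -0.23359668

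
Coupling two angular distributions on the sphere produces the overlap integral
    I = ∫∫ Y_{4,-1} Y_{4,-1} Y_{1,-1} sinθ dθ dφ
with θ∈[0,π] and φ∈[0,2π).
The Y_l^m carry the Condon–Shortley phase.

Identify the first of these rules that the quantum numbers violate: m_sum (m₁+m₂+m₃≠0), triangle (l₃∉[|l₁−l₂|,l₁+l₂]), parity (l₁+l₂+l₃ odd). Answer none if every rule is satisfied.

m_sum

azimuthal sum: -1 − 1 − 1 = -3  ✗
0 ≤ 1 ≤ 8 (triangle on l)
L = 4 + 4 + 1 = 9 (odd)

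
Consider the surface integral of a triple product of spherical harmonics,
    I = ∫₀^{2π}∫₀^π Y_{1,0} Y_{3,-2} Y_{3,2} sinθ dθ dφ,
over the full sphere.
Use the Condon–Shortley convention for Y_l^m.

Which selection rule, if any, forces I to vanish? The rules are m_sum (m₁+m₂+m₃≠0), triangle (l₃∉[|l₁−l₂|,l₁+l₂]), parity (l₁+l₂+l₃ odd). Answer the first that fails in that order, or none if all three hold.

azimuthal sum: 0 − 2 + 2 = 0  ✓
2 ≤ 3 ≤ 4 (triangle on l)  ✓
L = 1 + 3 + 3 = 7 (odd)  ✗

parity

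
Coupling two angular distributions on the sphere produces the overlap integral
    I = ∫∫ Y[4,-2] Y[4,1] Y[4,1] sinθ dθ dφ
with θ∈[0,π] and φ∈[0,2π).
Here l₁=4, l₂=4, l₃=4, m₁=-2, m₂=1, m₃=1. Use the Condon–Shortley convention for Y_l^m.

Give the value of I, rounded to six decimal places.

m-sum 0 ✓  L=12 even ✓  0≤4≤8 ✓
Π(2lᵢ+1) = 9×9×9 = 729
triangle coeff Δ(4,4,4) = 1/450450
Σ_t [0,4]: t=0:+1/13824 t=1:−1/216 t=2:+1/64 t=3:−1/216 t=4:+1/13824 = 5/768
(3j)²=18/1001 [(4 4 4; 0 0 0)], sign=+1
Σ_t [2,4]: t=2:+1/576 t=3:−1/144 t=4:+1/576 = -1/288
(3j)²=20/1001 [(4 4 4; -2 1 1)], sign=+1
⇒ 4πI² = 262440/1002001
I = (+1)√(262440/1002001/(4π)) = 0.14436968

0.144370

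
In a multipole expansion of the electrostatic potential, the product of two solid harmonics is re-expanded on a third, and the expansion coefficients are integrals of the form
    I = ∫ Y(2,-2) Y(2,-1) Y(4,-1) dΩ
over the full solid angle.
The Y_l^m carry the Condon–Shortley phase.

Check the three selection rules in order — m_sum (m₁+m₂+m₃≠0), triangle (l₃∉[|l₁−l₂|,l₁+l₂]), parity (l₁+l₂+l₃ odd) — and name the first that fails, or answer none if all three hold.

Σmᵢ = -4  ✗
l₃∈[|l₁−l₂|,l₁+l₂]=[0,4], have l₃=4
Σlᵢ = 8 ⇒ even

m_sum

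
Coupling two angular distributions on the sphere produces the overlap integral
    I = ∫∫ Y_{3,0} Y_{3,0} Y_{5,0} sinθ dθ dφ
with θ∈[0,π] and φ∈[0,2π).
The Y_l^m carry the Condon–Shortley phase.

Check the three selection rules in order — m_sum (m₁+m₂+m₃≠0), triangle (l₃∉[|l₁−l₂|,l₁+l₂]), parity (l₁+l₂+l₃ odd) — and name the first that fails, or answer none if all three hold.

azimuthal sum: 0 + 0 + 0 = 0  ✓
0 ≤ 5 ≤ 6 (triangle on l)  ✓
L = 3 + 3 + 5 = 11 (odd)  ✗

parity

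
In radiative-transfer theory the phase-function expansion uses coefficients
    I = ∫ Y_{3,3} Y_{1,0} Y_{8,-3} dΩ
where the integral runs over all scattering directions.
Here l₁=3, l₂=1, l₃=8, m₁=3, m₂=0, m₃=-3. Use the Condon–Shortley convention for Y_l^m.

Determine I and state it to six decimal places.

triangle: need 2≤l₃≤4, have 8; I=0

0.000000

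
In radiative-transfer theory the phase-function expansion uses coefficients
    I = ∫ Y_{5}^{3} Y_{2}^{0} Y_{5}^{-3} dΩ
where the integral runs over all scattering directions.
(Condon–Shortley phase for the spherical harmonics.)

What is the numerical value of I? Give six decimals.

Checks pass: Σm=0; 12 even; l₃=5∈[3,7].
(2·5+1)(2·2+1)(2·5+1) = 605
Δ: 2! 8! 2! / 13! → 1/38610
sum: t=0:+1/2880 t=1:−1/576 t=2:+1/2880 = -1/960
3j²(5 2 5; 0 0 0) = Δ·Π!·Σ² = 10/429  (sign +1)
sum: t=0:+1/5760 t=1:−1/5040 t=2:+1/161280 = -1/53760
3j²(5 2 5; 3 0 -3) = Δ·Π!·Σ² = 1/4290  (sign -1)
combine: 4πI² = 605·10/429·1/4290 = 5/1521
take √, sign -1: I = -0.01617393

-0.016174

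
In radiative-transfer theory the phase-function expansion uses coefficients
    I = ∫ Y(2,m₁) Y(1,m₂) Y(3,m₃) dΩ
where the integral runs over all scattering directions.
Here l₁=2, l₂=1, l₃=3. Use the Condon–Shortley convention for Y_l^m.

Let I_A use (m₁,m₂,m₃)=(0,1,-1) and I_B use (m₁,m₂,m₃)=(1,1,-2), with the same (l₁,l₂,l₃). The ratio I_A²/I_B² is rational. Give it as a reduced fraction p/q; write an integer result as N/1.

3/5

Same 2,1,3: normalisation and zero-m 3j drop out of the ratio.
A: Δ: 0! 4! 2! / 7! → 1/105; sum: t=0:+1/8 = 1/8; 3j²(2 1 3; 0 1 -1) = Δ·Π!·Σ² = 2/35  (sign +1)
B: Δ: 0! 4! 2! / 7! → 1/105; sum: t=0:+1/12 = 1/12; 3j²(2 1 3; 1 1 -2) = Δ·Π!·Σ² = 2/21  (sign -1)
I_A²/I_B² = (2/35)/(2/21) = 3/5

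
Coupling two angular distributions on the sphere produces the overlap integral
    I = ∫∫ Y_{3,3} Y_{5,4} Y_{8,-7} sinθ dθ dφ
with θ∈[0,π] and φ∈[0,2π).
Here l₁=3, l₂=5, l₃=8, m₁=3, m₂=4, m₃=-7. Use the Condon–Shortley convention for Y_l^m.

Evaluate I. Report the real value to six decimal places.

Rules hold: Σm=0, L=16 even, 2≤8≤8.
N = 7·11·17 = 1309
Δ = 0!·6!·10!/17! = 1/136136
Racah Σ t=0..0: t=0:+1/518400 = 1/518400
⇒ 3j(3 5 8; 0 0 0)² = 56/2431, sgn +1
Racah Σ t=0..0: t=0:+1/261273600 = 1/261273600
⇒ 3j(3 5 8; 3 4 -7)² = 5/136, sgn -1
4πI² = N·(3j₀)²·(3jₘ)² = 245/221
I = -1·√(1.1086/4π) = -0.29701746

-0.297017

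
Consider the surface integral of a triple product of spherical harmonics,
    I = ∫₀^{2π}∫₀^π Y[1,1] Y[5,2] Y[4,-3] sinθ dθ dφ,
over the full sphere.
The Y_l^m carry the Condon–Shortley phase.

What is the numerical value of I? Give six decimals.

m-sum 0 ✓  L=10 even ✓  4≤4≤6 ✓
Π(2lᵢ+1) = 3×11×9 = 297
triangle coeff Δ(1,5,4) = 1/495
Σ_t [1,1]: t=1:−1/576 = -1/576
(3j)²=5/99 [(1 5 4; 0 0 0)], sign=-1
Σ_t [0,0]: t=0:+1/10080 = 1/10080
(3j)²=1/165 [(1 5 4; 1 2 -3)], sign=-1
⇒ 4πI² = 1/11
I = (+1)√(1/11/(4π)) = 0.08505478

0.085055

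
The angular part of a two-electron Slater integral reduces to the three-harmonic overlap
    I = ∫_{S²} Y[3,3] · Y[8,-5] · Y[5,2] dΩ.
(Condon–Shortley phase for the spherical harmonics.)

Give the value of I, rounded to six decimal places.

m-sum 0 ✓  L=16 even ✓  5≤5≤11 ✓
Π(2lᵢ+1) = 7×17×11 = 1309
triangle coeff Δ(3,8,5) = 1/136136
Σ_t [3,3]: t=3:−1/518400 = -1/518400
(3j)²=56/2431 [(3 8 5; 0 0 0)], sign=+1
Σ_t [0,0]: t=0:+1/21772800 = 1/21772800
(3j)²=3/238 [(3 8 5; 3 -5 2)], sign=-1
⇒ 4πI² = 84/221
I = (-1)√(84/221/(4π)) = -0.17391561

-0.173916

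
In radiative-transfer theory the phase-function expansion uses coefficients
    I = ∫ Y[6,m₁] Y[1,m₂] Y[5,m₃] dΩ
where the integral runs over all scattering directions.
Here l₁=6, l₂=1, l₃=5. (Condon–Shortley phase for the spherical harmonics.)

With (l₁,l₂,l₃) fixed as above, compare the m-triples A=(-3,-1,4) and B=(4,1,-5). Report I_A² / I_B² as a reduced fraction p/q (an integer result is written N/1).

3/1

l's match ⇒ only the (l;m) 3-j factors differ between A and B.
A: triangle coeff Δ(6,1,5) = 1/858; Σ_t [0,0]: t=0:+1/725760 = 1/725760; (3j)²=1/286 [(6 1 5; -3 -1 4)], sign=-1
B: triangle coeff Δ(6,1,5) = 1/858; Σ_t [2,2]: t=2:+1/7257600 = 1/7257600; (3j)²=1/858 [(6 1 5; 4 1 -5)], sign=+1
I_A²/I_B² = (1/286)/(1/858) = 3/1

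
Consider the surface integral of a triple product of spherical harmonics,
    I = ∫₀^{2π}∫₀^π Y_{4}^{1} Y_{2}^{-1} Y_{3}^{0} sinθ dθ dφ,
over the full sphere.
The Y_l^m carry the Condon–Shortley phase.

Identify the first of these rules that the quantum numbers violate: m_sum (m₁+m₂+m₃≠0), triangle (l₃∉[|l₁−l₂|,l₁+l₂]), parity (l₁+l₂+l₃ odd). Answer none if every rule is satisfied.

parity

m₁+m₂+m₃ = 1 − 1 + 0 = 0  ✓
triangle: |4−2|=2 ≤ l₃=3 ≤ 4+2=6  ✓
parity: l₁+l₂+l₃ = 9 is odd  ✗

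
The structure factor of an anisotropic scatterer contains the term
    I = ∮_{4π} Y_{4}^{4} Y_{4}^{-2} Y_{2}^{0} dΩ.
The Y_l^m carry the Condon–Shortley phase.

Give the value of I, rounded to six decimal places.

0.000000

4 − 2 + 0 = 2 ≠ 0: azimuthal integral kills it; I = 0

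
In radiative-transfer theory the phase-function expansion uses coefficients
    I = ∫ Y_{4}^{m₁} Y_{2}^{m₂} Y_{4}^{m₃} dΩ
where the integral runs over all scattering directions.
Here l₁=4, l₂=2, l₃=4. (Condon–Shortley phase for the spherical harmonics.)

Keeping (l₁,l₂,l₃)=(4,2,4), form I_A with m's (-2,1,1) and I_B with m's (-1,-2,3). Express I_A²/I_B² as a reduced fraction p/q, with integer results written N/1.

9/14

Same 4,2,4: normalisation and zero-m 3j drop out of the ratio.
A: Δ: 2! 6! 2! / 11! → 1/13860; sum: t=1:−1/240 t=2:+1/96 = 1/160; 3j²(4 2 4; -2 1 1) = Δ·Π!·Σ² = 27/1540  (sign -1)
B: Δ: 2! 6! 2! / 11! → 1/13860; sum: t=0:+1/480 = 1/480; 3j²(4 2 4; -1 -2 3) = Δ·Π!·Σ² = 3/110  (sign -1)
I_A²/I_B² = (27/1540)/(3/110) = 9/14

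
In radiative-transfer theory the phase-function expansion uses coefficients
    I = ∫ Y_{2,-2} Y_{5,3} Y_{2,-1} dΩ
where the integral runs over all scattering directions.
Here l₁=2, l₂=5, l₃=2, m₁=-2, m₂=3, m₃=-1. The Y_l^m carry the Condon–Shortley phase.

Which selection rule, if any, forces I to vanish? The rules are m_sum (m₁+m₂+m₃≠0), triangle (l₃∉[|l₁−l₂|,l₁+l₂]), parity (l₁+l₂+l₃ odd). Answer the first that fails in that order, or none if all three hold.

triangle

m₁+m₂+m₃ = -2 + 3 − 1 = 0  ✓
triangle: |2−5|=3 ≤ l₃=2 ≤ 2+5=7  ✗
parity: l₁+l₂+l₃ = 9 is odd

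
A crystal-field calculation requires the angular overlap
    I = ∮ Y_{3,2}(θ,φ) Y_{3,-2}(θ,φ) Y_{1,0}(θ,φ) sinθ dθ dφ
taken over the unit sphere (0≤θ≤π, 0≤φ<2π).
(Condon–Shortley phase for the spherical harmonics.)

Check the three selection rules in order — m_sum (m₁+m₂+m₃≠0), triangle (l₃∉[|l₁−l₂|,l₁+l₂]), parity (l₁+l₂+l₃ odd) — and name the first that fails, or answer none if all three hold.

parity

Σmᵢ = 0  ✓
l₃∈[|l₁−l₂|,l₁+l₂]=[0,6], have l₃=1  ✓
Σlᵢ = 7 ⇒ odd  ✗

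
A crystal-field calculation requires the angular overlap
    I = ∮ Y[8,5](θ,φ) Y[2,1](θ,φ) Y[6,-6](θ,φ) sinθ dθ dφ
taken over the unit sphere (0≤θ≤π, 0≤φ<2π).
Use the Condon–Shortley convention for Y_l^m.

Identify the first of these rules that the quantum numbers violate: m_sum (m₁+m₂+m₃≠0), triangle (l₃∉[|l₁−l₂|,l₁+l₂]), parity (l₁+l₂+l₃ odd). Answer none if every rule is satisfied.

m₁+m₂+m₃ = 5 + 1 − 6 = 0  ✓
triangle: |8−2|=6 ≤ l₃=6 ≤ 8+2=10  ✓
parity: l₁+l₂+l₃ = 16 is even  ✓

none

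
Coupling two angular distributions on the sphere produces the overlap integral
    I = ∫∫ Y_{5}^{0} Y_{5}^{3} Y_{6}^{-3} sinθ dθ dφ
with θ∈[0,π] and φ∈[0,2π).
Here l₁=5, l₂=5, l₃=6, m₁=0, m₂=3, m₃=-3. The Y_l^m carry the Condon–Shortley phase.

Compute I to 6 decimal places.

0.132857

m-sum 0 ✓  L=16 even ✓  0≤6≤10 ✓
Π(2lᵢ+1) = 11×11×13 = 1573
triangle coeff Δ(5,5,6) = 1/28588560
Σ_t [0,4]: t=0:+1/345600 t=1:−1/13824 t=2:+1/5184 t=3:−1/13824 t=4:+1/345600 = 7/129600
(3j)²=80/7293 [(5 5 6; 0 0 0)], sign=+1
Σ_t [2,4]: t=2:+1/103680 t=3:−1/34560 t=4:+1/138240 = -1/82944
(3j)²=125/9724 [(5 5 6; 0 3 -3)], sign=+1
⇒ 4πI² = 2500/11271
I = (+1)√(2500/11271/(4π)) = 0.13285682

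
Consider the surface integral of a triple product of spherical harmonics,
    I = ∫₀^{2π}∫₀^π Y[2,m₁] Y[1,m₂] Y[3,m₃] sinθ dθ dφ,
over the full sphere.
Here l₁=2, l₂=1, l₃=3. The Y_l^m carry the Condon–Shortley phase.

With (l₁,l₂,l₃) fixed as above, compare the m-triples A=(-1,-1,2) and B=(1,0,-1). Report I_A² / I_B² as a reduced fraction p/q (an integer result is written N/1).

Shared (l₁,l₂,l₃)=(2,1,3): N and (l;000)² cancel in I_A²/I_B².
A: Δ = 0!·4!·2!/7! = 1/105; Racah Σ t=0..0: t=0:+1/12 = 1/12; ⇒ 3j(2 1 3; -1 -1 2)² = 2/21, sgn -1
B: Δ = 0!·4!·2!/7! = 1/105; Racah Σ t=0..0: t=0:+1/6 = 1/6; ⇒ 3j(2 1 3; 1 0 -1)² = 8/105, sgn +1
I_A²/I_B² = (2/21)/(8/105) = 5/4

5/4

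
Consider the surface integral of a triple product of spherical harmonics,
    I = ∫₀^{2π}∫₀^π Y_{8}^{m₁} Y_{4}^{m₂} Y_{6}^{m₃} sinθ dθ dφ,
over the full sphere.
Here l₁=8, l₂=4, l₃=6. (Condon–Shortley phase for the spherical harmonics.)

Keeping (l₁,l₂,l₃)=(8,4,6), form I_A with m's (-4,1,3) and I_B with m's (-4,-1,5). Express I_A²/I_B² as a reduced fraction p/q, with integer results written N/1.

5547/15895

Shared (l₁,l₂,l₃)=(8,4,6): N and (l;000)² cancel in I_A²/I_B².
A: Δ = 6!·10!·2!/19! = 1/23279256; Racah Σ t=3..5: t=3:−1/26127360 t=4:+1/3870720 t=5:−1/7257600 = 43/522547200; ⇒ 3j(8 4 6; -4 1 3)² = 1849/352716, sgn -1
B: Δ = 6!·10!·2!/19! = 1/23279256; Racah Σ t=2..3: t=2:+1/174182400 t=3:−1/26127360 = -17/522547200; ⇒ 3j(8 4 6; -4 -1 5)² = 935/62244, sgn +1
I_A²/I_B² = (1849/352716)/(935/62244) = 5547/15895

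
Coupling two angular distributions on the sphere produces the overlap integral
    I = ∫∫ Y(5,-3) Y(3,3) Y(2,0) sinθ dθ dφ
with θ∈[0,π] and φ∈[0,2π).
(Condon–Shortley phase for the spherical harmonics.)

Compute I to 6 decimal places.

m-sum 0 ✓  L=10 even ✓  2≤2≤8 ✓
Π(2lᵢ+1) = 11×7×5 = 385
triangle coeff Δ(5,3,2) = 1/2310
Σ_t [3,3]: t=3:−1/144 = -1/144
(3j)²=10/231 [(5 3 2; 0 0 0)], sign=-1
Σ_t [6,6]: t=6:+1/2880 = 1/2880
(3j)²=2/165 [(5 3 2; -3 3 0)], sign=+1
⇒ 4πI² = 20/99
I = (-1)√(20/99/(4π)) = -0.12679218

-0.126792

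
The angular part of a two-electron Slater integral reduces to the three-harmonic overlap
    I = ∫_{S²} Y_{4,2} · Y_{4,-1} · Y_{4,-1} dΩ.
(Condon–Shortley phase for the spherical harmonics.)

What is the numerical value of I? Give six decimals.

0.144370

Checks pass: Σm=0; 12 even; l₃=4∈[0,8].
(2·4+1)(2·4+1)(2·4+1) = 729
Δ: 4! 4! 4! / 13! → 1/450450
sum: t=0:+1/13824 t=1:−1/216 t=2:+1/64 t=3:−1/216 t=4:+1/13824 = 5/768
3j²(4 4 4; 0 0 0) = Δ·Π!·Σ² = 18/1001  (sign +1)
sum: t=0:+1/576 t=1:−1/144 t=2:+1/576 = -1/288
3j²(4 4 4; 2 -1 -1) = Δ·Π!·Σ² = 20/1001  (sign +1)
combine: 4πI² = 729·18/1001·20/1001 = 262440/1002001
take √, sign +1: I = 0.14436968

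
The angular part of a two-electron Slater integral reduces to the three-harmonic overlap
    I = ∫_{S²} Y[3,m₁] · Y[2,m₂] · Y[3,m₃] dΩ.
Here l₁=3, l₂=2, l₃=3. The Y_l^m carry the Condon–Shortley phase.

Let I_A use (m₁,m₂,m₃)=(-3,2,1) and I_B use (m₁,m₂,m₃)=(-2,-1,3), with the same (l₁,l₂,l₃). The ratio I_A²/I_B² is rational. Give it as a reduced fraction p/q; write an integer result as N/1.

2/5

Same 3,2,3: normalisation and zero-m 3j drop out of the ratio.
A: Δ: 2! 4! 2! / 9! → 1/3780; sum: t=2:+1/96 = 1/96; 3j²(3 2 3; -3 2 1) = Δ·Π!·Σ² = 1/42  (sign +1)
B: Δ: 2! 4! 2! / 9! → 1/3780; sum: t=1:−1/48 = -1/48; 3j²(3 2 3; -2 -1 3) = Δ·Π!·Σ² = 5/84  (sign -1)
I_A²/I_B² = (1/42)/(5/84) = 2/5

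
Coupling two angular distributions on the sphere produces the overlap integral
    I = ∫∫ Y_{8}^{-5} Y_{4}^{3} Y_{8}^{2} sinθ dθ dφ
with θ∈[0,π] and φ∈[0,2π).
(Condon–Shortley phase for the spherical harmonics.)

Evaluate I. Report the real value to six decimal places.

0.153303

Checks pass: Σm=0; 20 even; l₃=8∈[4,12].
(2·8+1)(2·4+1)(2·8+1) = 2601
Δ: 4! 12! 4! / 21! → 1/185175900
sum: t=0:+1/557383680 t=1:−1/21772800 t=2:+1/8294400 t=3:−1/21772800 t=4:+1/557383680 = 1/30965760
3j²(8 4 8; 0 0 0) = Δ·Π!·Σ² = 36/4199  (sign +1)
sum: t=3:−1/1045094400 t=4:+1/313528320 = 1/447897600
3j²(8 4 8; -5 3 2) = Δ·Π!·Σ² = 77/5814  (sign +1)
combine: 4πI² = 2601·36/4199·77/5814 = 1386/4693
take √, sign +1: I = 0.15330327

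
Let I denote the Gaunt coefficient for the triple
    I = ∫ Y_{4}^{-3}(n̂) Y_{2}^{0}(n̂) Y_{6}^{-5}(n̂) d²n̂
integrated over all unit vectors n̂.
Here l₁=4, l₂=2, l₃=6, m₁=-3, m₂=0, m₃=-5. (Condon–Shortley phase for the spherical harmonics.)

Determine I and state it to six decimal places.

0.000000

Σmᵢ = -8 ≠ 0, so the φ-integral vanishes; I = 0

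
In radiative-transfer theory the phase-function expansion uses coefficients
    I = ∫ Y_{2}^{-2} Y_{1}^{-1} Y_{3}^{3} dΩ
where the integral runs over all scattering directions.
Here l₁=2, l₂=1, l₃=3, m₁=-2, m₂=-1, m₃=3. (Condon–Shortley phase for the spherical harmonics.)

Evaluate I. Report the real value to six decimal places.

m-sum 0 ✓  L=6 even ✓  1≤3≤3 ✓
Π(2lᵢ+1) = 5×3×7 = 105
triangle coeff Δ(2,1,3) = 1/105
Σ_t [0,0]: t=0:+1/4 = 1/4
(3j)²=3/35 [(2 1 3; 0 0 0)], sign=-1
Σ_t [0,0]: t=0:+1/48 = 1/48
(3j)²=1/7 [(2 1 3; -2 -1 3)], sign=+1
⇒ 4πI² = 9/7
I = (-1)√(9/7/(4π)) = -0.31986543

-0.319865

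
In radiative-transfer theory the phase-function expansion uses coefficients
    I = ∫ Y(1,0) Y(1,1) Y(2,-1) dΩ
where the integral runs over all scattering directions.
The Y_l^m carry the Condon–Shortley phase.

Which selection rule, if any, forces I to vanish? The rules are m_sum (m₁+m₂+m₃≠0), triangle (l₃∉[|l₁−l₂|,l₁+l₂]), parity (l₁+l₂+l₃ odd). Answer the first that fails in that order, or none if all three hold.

Σmᵢ = 0  ✓
l₃∈[|l₁−l₂|,l₁+l₂]=[0,2], have l₃=2  ✓
Σlᵢ = 4 ⇒ even  ✓

none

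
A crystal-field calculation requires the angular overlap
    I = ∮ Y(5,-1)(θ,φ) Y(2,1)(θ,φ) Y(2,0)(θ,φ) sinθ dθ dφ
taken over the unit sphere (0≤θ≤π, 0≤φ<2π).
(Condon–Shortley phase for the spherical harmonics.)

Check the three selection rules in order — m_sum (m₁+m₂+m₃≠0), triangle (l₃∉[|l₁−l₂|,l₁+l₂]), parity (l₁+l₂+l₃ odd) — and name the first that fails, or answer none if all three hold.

triangle

m₁+m₂+m₃ = -1 + 1 + 0 = 0  ✓
triangle: |5−2|=3 ≤ l₃=2 ≤ 5+2=7  ✗
parity: l₁+l₂+l₃ = 9 is odd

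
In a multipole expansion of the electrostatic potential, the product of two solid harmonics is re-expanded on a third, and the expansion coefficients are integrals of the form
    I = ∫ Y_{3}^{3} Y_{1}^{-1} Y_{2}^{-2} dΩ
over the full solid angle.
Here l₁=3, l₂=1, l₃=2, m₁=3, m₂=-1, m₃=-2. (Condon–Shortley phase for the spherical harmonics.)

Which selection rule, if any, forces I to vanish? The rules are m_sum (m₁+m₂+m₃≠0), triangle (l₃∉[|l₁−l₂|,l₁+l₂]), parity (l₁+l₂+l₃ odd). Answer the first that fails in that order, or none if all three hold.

Σmᵢ = 0  ✓
l₃∈[|l₁−l₂|,l₁+l₂]=[2,4], have l₃=2  ✓
Σlᵢ = 6 ⇒ even  ✓

none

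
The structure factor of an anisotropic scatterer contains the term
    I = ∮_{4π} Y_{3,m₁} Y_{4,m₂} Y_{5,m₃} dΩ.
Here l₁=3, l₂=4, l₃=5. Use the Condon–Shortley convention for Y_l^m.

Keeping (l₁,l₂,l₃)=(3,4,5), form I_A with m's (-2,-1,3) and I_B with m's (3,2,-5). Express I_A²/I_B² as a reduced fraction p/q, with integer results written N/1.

l's match ⇒ only the (l;m) 3-j factors differ between A and B.
A: triangle coeff Δ(3,4,5) = 1/180180; Σ_t [1,2]: t=1:−1/1152 t=2:+1/1440 = -1/5760; (3j)²=1/858 [(3 4 5; -2 -1 3)], sign=-1
B: triangle coeff Δ(3,4,5) = 1/180180; Σ_t [0,0]: t=0:+1/34560 = 1/34560; (3j)²=5/286 [(3 4 5; 3 2 -5)], sign=+1
I_A²/I_B² = (1/858)/(5/286) = 1/15

1/15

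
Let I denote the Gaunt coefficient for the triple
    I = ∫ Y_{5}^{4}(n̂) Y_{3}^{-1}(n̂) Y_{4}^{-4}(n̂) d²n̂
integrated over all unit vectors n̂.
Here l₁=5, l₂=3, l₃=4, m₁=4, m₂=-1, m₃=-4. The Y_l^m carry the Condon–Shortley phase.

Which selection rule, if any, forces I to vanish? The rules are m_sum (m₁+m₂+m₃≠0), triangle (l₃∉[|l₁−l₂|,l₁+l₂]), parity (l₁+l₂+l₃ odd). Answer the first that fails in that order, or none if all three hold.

m_sum

Σmᵢ = -1  ✗
l₃∈[|l₁−l₂|,l₁+l₂]=[2,8], have l₃=4
Σlᵢ = 12 ⇒ even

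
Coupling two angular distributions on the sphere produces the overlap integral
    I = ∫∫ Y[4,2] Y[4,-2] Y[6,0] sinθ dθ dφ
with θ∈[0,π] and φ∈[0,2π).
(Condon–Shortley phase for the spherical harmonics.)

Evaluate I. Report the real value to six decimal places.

Checks pass: Σm=0; 14 even; l₃=6∈[0,8].
(2·4+1)(2·4+1)(2·6+1) = 1053
Δ: 2! 6! 6! / 15! → 1/1261260
sum: t=0:+1/4608 t=1:−1/1296 t=2:+1/4608 = -7/20736
3j²(4 4 6; 0 0 0) = Δ·Π!·Σ² = 20/1287  (sign -1)
sum: t=0:+1/4608 t=1:−1/14400 t=2:+1/1036800 = 77/518400
3j²(4 4 6; 2 -2 0) = Δ·Π!·Σ² = 11/585  (sign +1)
combine: 4πI² = 1053·20/1287·11/585 = 4/13
take √, sign -1: I = -0.15647804

-0.156478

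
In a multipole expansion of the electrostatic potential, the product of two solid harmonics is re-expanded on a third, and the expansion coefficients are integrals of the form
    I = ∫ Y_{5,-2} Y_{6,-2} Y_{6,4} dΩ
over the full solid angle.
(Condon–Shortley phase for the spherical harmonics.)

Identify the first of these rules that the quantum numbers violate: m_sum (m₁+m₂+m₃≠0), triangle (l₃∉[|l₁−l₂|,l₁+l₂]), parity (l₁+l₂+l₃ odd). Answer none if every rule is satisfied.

azimuthal sum: -2 − 2 + 4 = 0  ✓
1 ≤ 6 ≤ 11 (triangle on l)  ✓
L = 5 + 6 + 6 = 17 (odd)  ✗

parity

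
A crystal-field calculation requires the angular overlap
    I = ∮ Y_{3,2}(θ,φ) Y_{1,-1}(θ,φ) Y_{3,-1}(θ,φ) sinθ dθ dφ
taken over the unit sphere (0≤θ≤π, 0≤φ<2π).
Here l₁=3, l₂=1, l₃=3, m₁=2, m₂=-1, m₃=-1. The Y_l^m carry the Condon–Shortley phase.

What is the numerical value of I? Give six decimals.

l₁+l₂+l₃=7 is odd: 3j(l;000)=0 ⇒ I=0

0.000000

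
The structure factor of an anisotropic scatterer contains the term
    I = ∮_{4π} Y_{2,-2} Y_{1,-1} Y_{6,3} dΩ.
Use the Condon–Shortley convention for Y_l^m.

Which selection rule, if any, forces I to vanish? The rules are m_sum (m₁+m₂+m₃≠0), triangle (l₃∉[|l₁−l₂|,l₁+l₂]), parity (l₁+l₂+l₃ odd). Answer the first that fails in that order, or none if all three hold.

azimuthal sum: -2 − 1 + 3 = 0  ✓
1 ≤ 6 ≤ 3 (triangle on l)  ✗
L = 2 + 1 + 6 = 9 (odd)

triangle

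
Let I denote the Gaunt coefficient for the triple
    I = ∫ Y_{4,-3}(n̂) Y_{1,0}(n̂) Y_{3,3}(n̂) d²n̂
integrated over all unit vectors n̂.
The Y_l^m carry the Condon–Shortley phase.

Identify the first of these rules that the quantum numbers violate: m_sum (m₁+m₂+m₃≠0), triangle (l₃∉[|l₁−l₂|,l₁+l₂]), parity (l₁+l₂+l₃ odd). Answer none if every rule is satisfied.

azimuthal sum: -3 + 0 + 3 = 0  ✓
3 ≤ 3 ≤ 5 (triangle on l)  ✓
L = 4 + 1 + 3 = 8 (even)  ✓

none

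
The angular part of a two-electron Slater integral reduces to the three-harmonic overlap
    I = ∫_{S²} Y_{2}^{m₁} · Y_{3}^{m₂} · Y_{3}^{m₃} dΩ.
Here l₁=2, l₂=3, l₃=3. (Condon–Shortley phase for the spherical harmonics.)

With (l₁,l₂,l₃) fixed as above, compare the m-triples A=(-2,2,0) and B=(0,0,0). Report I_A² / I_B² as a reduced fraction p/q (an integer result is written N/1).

5/4

l's match ⇒ only the (l;m) 3-j factors differ between A and B.
A: triangle coeff Δ(2,3,3) = 1/3780; Σ_t [2,2]: t=2:+1/24 = 1/24; (3j)²=1/21 [(2 3 3; -2 2 0)], sign=-1
B: triangle coeff Δ(2,3,3) = 1/3780; Σ_t [0,2]: t=0:+1/24 t=1:−1/4 t=2:+1/24 = -1/6; (3j)²=4/105 [(2 3 3; 0 0 0)], sign=+1
I_A²/I_B² = (1/21)/(4/105) = 5/4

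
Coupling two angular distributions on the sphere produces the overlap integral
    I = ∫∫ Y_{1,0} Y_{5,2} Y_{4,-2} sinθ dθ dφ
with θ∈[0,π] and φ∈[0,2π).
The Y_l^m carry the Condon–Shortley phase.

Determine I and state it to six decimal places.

0.225034

Rules hold: Σm=0, L=10 even, 4≤4≤6.
N = 3·11·9 = 297
Δ = 2!·0!·8!/11! = 1/495
Racah Σ t=1..1: t=1:−1/576 = -1/576
⇒ 3j(1 5 4; 0 0 0)² = 5/99, sgn -1
Racah Σ t=1..1: t=1:−1/1440 = -1/1440
⇒ 3j(1 5 4; 0 2 -2)² = 7/165, sgn -1
4πI² = N·(3j₀)²·(3jₘ)² = 7/11
I = +1·√(0.636364/4π) = 0.22503380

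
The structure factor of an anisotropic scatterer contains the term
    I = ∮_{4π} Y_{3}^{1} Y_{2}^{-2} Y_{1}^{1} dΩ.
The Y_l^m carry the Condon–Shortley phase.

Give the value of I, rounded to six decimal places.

Rules hold: Σm=0, L=6 even, 1≤1≤5.
N = 7·5·3 = 105
Δ = 4!·2!·0!/7! = 1/105
Racah Σ t=2..2: t=2:+1/4 = 1/4
⇒ 3j(3 2 1; 0 0 0)² = 3/35, sgn -1
Racah Σ t=0..0: t=0:+1/48 = 1/48
⇒ 3j(3 2 1; 1 -2 1)² = 1/105, sgn +1
4πI² = N·(3j₀)²·(3jₘ)² = 3/35
I = -1·√(0.0857143/4π) = -0.08258890

-0.082589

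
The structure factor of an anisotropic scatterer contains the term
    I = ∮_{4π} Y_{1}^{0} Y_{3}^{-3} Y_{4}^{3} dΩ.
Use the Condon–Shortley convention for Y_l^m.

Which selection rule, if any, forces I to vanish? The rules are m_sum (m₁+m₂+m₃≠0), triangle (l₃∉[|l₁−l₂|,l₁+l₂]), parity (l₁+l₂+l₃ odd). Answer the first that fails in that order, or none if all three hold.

azimuthal sum: 0 − 3 + 3 = 0  ✓
2 ≤ 4 ≤ 4 (triangle on l)  ✓
L = 1 + 3 + 4 = 8 (even)  ✓

none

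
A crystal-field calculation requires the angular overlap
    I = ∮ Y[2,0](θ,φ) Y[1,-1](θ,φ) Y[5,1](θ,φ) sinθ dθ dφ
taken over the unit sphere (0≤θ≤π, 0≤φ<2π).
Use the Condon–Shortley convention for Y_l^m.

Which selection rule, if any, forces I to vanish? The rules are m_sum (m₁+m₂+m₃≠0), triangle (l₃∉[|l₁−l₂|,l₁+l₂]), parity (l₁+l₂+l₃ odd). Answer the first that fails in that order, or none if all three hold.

m₁+m₂+m₃ = 0 − 1 + 1 = 0  ✓
triangle: |2−1|=1 ≤ l₃=5 ≤ 2+1=3  ✗
parity: l₁+l₂+l₃ = 8 is even

triangle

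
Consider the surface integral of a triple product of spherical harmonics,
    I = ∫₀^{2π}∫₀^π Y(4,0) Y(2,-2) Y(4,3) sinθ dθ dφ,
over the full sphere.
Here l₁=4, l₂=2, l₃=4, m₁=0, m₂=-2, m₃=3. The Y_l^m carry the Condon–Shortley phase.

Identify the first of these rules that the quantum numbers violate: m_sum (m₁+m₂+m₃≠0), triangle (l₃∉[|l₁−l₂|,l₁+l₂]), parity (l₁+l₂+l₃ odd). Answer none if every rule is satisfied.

m_sum

azimuthal sum: 0 − 2 + 3 = 1  ✗
2 ≤ 4 ≤ 6 (triangle on l)
L = 4 + 2 + 4 = 10 (even)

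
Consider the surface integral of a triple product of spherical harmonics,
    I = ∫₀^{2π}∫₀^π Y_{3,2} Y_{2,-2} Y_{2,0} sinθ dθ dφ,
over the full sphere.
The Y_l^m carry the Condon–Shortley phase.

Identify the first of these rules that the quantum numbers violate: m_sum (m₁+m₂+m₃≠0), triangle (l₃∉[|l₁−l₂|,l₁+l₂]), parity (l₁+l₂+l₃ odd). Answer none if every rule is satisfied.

azimuthal sum: 2 − 2 + 0 = 0  ✓
1 ≤ 2 ≤ 5 (triangle on l)  ✓
L = 3 + 2 + 2 = 7 (odd)  ✗

parity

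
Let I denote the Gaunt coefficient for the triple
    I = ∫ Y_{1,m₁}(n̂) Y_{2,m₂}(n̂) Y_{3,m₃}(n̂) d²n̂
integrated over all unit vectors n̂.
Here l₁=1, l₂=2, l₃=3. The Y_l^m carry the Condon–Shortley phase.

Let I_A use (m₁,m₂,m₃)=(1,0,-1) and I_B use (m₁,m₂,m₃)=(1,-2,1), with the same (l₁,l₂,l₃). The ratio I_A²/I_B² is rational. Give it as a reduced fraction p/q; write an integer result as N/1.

Shared (l₁,l₂,l₃)=(1,2,3): N and (l;000)² cancel in I_A²/I_B².
A: Δ = 0!·2!·4!/7! = 1/105; Racah Σ t=0..0: t=0:+1/8 = 1/8; ⇒ 3j(1 2 3; 1 0 -1)² = 2/35, sgn +1
B: Δ = 0!·2!·4!/7! = 1/105; Racah Σ t=0..0: t=0:+1/48 = 1/48; ⇒ 3j(1 2 3; 1 -2 1)² = 1/105, sgn +1
I_A²/I_B² = (2/35)/(1/105) = 6/1

6/1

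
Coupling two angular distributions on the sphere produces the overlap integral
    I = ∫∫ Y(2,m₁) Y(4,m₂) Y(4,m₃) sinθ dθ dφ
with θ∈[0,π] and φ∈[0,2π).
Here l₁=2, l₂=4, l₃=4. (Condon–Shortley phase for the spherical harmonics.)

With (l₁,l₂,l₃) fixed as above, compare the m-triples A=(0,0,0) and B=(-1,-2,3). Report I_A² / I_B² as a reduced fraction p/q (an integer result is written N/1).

16/21

l's match ⇒ only the (l;m) 3-j factors differ between A and B.
A: triangle coeff Δ(2,4,4) = 1/13860; Σ_t [0,2]: t=0:+1/192 t=1:−1/36 t=2:+1/192 = -5/288; (3j)²=20/693 [(2 4 4; 0 0 0)], sign=-1
B: triangle coeff Δ(2,4,4) = 1/13860; Σ_t [1,2]: t=1:−1/240 t=2:+1/1440 = -1/288; (3j)²=5/132 [(2 4 4; -1 -2 3)], sign=+1
I_A²/I_B² = (20/693)/(5/132) = 16/21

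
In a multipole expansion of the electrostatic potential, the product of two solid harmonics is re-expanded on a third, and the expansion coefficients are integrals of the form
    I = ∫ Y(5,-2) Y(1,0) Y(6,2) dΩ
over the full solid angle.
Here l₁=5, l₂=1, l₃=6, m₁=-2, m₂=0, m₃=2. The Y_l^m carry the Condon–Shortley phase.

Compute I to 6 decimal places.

m-sum 0 ✓  L=12 even ✓  4≤6≤6 ✓
Π(2lᵢ+1) = 11×3×13 = 429
triangle coeff Δ(5,1,6) = 1/858
Σ_t [0,0]: t=0:+1/14400 = 1/14400
(3j)²=6/143 [(5 1 6; 0 0 0)], sign=+1
Σ_t [0,0]: t=0:+1/30240 = 1/30240
(3j)²=16/429 [(5 1 6; -2 0 2)], sign=+1
⇒ 4πI² = 96/143
I = (+1)√(96/143/(4π)) = 0.23113338

0.231133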